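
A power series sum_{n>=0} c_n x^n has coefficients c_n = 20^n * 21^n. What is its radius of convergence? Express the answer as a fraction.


By the root test (Cauchy-Hadamard), the radius is R = 1 / limsup_n |c_n|^(1/n).
Here |c_n|^(1/n) = (20^n * 21^n)^(1/n) = 20 * 21 = 420 for all n.
So R = 1/420 = 1/420.

1/420


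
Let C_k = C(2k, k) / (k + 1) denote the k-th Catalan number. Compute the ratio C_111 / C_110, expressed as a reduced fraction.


Using C_k = (2k)! / (k! (k+1)!), the ratio C_{k+1}/C_k simplifies to
C_{k+1}/C_k = [(2k+2)! / ((k+1)! (k+2)!)] * [k! (k+1)! / (2k)!]
 = (2k+2)(2k+1) / ((k+1)(k+2)) = 2(2k+1) / (k+2).
For k = 110: 2(2*110 + 1) / (110 + 2) = 442/112 = 221/56.

221/56


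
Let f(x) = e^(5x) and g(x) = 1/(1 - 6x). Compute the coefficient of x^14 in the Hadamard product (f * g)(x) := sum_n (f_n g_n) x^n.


Expanding: f_k = 5^k/k! (from e^(5x)) and g_k = 6^k (from 1/(1 - 6x)). So the Hadamard coefficient (f * g)_k = 5^k 6^k / k! = (30)^k / k!.
For k = 14: 30^14/14! = 478296900000000000000/87178291200 = 38443359375000/7007.

38443359375000/7007


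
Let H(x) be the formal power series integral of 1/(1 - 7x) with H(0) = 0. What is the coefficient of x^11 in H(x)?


1/(1 - 7x) = sum_{k>=0} 7^k x^k. Integrating termwise with H(0) = 0:
H(x) = sum_{k>=0} 7^k x^(k+1) / (k+1) = sum_{m>=1} 7^(m-1) x^m / m.
For m = 11: 7^10/11 = 282475249/11 = 282475249/11.

282475249/11


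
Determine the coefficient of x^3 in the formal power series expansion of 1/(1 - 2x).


The geometric series identity gives 1/(1 - c x) = sum_{k>=0} c^k x^k, so the coefficient of x^k is c^k.
Here c = 2 and k = 3.
Computing: 2^3 = 8

8


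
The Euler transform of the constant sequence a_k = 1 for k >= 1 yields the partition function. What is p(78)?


The Euler transform converts the sequence a_k = 1 into the number of integer partitions.
Using the recurrence or dynamic programming:
p(78) = 12132164

12132164


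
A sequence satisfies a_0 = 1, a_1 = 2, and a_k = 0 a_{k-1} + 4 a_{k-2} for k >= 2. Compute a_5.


The characteristic equation is t^2 - 0 t - 4 = 0, with roots r_1 = 2 and r_2 = -2 (so c_1 = r_1 + r_2, c_2 = -r_1 r_2 as required).
One can use the closed form a_n = A r_1^n + B r_2^n, but direct iteration is more reliable:
a_0 = 1, a_1 = 2, a_2 = 4, a_3 = 8, a_4 = 16, a_5 = 32.
So a_5 = 32.

32


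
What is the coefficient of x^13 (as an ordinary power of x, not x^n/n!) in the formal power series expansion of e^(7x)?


The exponential series is e^y = sum_{k>=0} y^k / k!. Substituting y = 7x gives
e^(7x) = sum_{k>=0} 7^k x^k / k!.
So the coefficient of x^n is a^n/n! with a = 7, n = 13:
7^13 / 13! = 96889010407/6227020800 = 13841287201/889574400

13841287201/889574400


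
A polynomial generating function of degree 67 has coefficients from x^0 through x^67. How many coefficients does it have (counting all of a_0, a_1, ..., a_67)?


A polynomial of degree 67 takes the form a_0 + a_1 x + ... + a_67 x^67.
The number of coefficients is 67 + 1 = 68.

68


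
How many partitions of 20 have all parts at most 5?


Using the generating function (1-x)^(-1)(1-x^2)^(-1)...(1-x^5)^(-1),
the coefficient of x^20 counts these restricted partitions.
Result = 192

192


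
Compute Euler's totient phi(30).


phi(n) counts integers in [1, n] coprime to n. Using the multiplicative formula phi(n) = n * prod_{p | n} (1 - 1/p):
30 = 2 * 3 * 5, so
phi(30) = 30 * (1 - 1/2) * (1 - 1/3) * (1 - 1/5) = 8.

8


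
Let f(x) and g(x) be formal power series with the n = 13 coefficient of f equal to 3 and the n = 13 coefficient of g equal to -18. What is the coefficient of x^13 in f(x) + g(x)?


Addition of formal power series is termwise.
The coefficient of x^13 in f + g = 3 + -18
= -15

-15


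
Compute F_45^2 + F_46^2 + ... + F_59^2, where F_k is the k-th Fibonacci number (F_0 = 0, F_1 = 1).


There is a standard identity sum_{k=0}^{N} F_k^2 = F_N * F_{N+1} (proved inductively from the telescoping relation F_k^2 = F_k F_{k+1} - F_{k-1} F_k). Then
sum_{k=45}^{59} F_k^2 = F_59 F_60 - F_44 F_45.
Computing: F_59 = 956722026041, F_60 = 1548008755920, F_44 = 701408733, F_45 = 1134903170.
Sum = 956722026041 * 1548008755920 - 701408733 * 1134903170 = 1481013277261995705529110.

1481013277261995705529110


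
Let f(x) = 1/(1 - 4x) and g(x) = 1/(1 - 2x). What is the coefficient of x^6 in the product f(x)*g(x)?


The coefficient of x^n in f*g is the Cauchy product: sum_{k=0}^{n} a^k * b^(n-k).
With a=4, b=2, n=6:
sum_{k=0}^{6} 4^k * 2^(6-k)
= 8128

8128


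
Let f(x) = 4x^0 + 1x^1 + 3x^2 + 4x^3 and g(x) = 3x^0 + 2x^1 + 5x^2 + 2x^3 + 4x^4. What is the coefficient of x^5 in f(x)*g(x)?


Cauchy product at x^5:
1*4 + 3*2 + 4*5
= 30

30


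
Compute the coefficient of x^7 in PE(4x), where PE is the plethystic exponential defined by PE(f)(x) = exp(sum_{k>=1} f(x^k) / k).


With f(x) = 4x, the exponent is sum_{k>=1} 4 x^k / k = 4 * (-ln(1 - x)). Exponentiating:
PE(4x) = exp(-4 ln(1 - x)) = 1/(1 - x)^4.
By the negative binomial expansion, [x^n] 1/(1 - x)^4 = C(n + 3, 3).
For n = 7: C(10, 3) = 120.

120


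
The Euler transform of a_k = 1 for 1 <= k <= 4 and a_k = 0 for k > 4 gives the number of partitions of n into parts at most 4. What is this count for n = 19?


Partitions of 19 into parts at most 4:
Using generating function (1-x)^(-1)(1-x^2)^(-1)...(1-x^4)^(-1),
the coefficient of x^19 = 94

94


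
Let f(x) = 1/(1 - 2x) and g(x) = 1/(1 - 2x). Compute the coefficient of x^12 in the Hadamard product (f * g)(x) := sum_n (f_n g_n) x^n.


f has coefficients f_k = 2^k and g has coefficients g_k = 2^k, so the Hadamard product has coefficient (f*g)_k = 2^k * 2^k = 4^k.
For k = 12: 4^12 = 16777216.

16777216


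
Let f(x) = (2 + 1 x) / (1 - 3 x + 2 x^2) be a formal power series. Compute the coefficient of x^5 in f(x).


Write f(x) = sum_{k>=0} a_k x^k. Multiplying both sides by 1 - 3 x + 2 x^2 gives
(1 - 3 x + 2 x^2) sum_{k>=0} a_k x^k = 2 + 1 x.
Matching coefficients:
 x^0: a_0 = 2
 x^1: a_1 - 3 a_0 = 1  =>  a_1 = 3*2 + 1 = 7
 x^k (k >= 2): a_k = 3 a_{k-1} - 2 a_{k-2}.
Iterating: a_2 = 17, a_3 = 37, a_4 = 77, a_5 = 157.
So the coefficient of x^5 is 157.

157


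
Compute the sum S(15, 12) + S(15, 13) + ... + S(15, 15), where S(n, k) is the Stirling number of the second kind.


By definition, S(n, k) counts partitions of an n-set into exactly k nonempty blocks.
Computing row n = 15 for k = 12..15:
S(15, k): 106470, 4550, 105, 1
Sum = 111126.

111126


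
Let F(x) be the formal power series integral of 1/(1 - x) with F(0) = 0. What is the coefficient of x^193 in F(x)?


1/(1 - x) = sum_{k>=0} x^k. Integrating termwise and using F(0) = 0 gives
F(x) = sum_{k>=0} x^(k+1) / (k+1) = sum_{m>=1} x^m / m = -ln(1 - x).
So the coefficient of x^193 is 1/193 = 1/193.

1/193


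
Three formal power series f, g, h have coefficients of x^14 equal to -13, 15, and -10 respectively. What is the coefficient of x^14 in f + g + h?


Series addition is componentwise:
-13 + 15 + -10
= -8

-8


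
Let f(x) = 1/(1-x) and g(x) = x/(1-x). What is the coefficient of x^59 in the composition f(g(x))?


First simplify the composition: f(g(x)) = 1/(1 - x/(1-x)) = (1-x)/((1-x) - x) = (1-x)/(1-2x).
Now extract the coefficient. Write (1-x)/(1-2x) = 1/(1-2x) - x/(1-2x).
The coefficient of x^n in 1/(1-2x) is 2^n, and in x/(1-2x) is 2^(n-1) (for n >= 1).
So the coefficient of x^59 is 2^59 - 2^58 = 576460752303423488 - 288230376151711744 = 288230376151711744.

288230376151711744


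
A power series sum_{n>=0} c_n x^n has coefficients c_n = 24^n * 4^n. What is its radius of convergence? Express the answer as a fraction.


By the root test (Cauchy-Hadamard), the radius is R = 1 / limsup_n |c_n|^(1/n).
Here |c_n|^(1/n) = (24^n * 4^n)^(1/n) = 24 * 4 = 96 for all n.
So R = 1/96 = 1/96.

1/96


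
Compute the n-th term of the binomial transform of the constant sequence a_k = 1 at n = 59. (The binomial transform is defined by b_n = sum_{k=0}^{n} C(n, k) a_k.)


With a_k = 1 for all k, b_n = sum_{k=0}^{n} C(n, k) = 2^n by the binomial theorem.
For n = 59: 2^59 = 576460752303423488.

576460752303423488


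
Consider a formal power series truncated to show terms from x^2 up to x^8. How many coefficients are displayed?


From x^2 to x^8 inclusive, the count is 8 - 2 + 1 = 7.

7


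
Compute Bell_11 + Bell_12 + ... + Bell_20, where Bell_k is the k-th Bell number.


Recall Bell_k counts set partitions of a k-set (with Bell_0 = 1 by convention).
Bell_11 through Bell_20: 678570, 4213597, 27644437, 190899322, 1382958545, 10480142147, 82864869804, 682076806159, 5832742205057, 51724158235372
Sum = 678570 + 4213597 + 27644437 + 190899322 + 1382958545 + 10480142147 + 82864869804 + 682076806159 + 5832742205057 + 51724158235372 = 58333928653010.

58333928653010


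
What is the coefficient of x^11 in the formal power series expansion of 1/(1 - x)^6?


The expansion 1/(1 - x)^r = sum_{k>=0} C(k + r - 1, r - 1) x^k follows from the multiset / negative-binomial theorem (or from repeated differentiation of the geometric series).
For r = 6 and k = 11:
C(16, 5) = 20922789888000 / (120 * 39916800) = 4368.

4368


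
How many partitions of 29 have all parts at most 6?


Using the generating function (1-x)^(-1)(1-x^2)^(-1)...(1-x^6)^(-1),
the coefficient of x^29 counts these restricted partitions.
Result = 1057

1057


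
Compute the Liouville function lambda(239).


The Liouville function is lambda(k) = (-1)^Omega(k), where Omega(k) counts the prime factors of k with multiplicity.
Factoring: 239 = 239, so Omega(239) = 1.
lambda(239) = (-1)^1 = -1.

-1


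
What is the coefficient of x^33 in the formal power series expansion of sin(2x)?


The Maclaurin series is sin(t) = sum_{k>=0} (-1)^k t^(2k+1) / (2k+1)!, so substituting t = 2x, only odd powers of x are nonzero, with coefficient of x^(2k+1) equal to (-1)^k 2^(2k+1) / (2k+1)!.
Write 33 = 2*16 + 1, giving the coefficient (-1)^16 * 2^33 / 33! = 8589934592/8683317618811886495518194401280000000 = 4/4043484860477916195764296875.

4/4043484860477916195764296875


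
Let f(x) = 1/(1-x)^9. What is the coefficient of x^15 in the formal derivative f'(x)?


Differentiate: d/dx [ 1/(1-x)^r ] = r / (1-x)^(r+1).
Here r = 9, so f'(x) = 9 / (1-x)^10.
The expansion of 1/(1-x)^(r+1) has coefficient of x^n equal to C(n+r, r).
So the coefficient of x^15 in f'(x) is
9 * C(24, 9) = 9 * 1307504 = 11767536

11767536


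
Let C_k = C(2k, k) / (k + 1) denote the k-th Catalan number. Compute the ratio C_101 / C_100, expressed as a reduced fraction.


Using C_k = (2k)! / (k! (k+1)!), the ratio C_{k+1}/C_k simplifies to
C_{k+1}/C_k = [(2k+2)! / ((k+1)! (k+2)!)] * [k! (k+1)! / (2k)!]
 = (2k+2)(2k+1) / ((k+1)(k+2)) = 2(2k+1) / (k+2).
For k = 100: 2(2*100 + 1) / (100 + 2) = 402/102 = 67/17.

67/17


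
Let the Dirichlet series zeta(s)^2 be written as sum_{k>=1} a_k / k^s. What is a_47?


The Dirichlet convolution of the constant function 1 with itself gives (1 * 1)(k) = sum_{d | k} 1 = d(k), the number of positive divisors of k.
Since zeta(s) = sum_{k>=1} 1/k^s, we have zeta(s)^2 = sum_{k>=1} d(k)/k^s, so a_k = d(k).
For k = 47: the divisors are 1, 47.
Count = 2.

2


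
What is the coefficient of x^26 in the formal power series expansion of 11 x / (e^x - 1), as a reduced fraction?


The exponential generating function for Bernoulli numbers is
x / (e^x - 1) = sum_{k>=0} B_k x^k / k!.
So the coefficient of x^26 in 11 x / (e^x - 1) is 11 B_26 / 26!.
Computing: B_26 = 8553103/6, 26! = 403291461126605635584000000, giving
11 * 8553103/6 / 403291461126605635584000000 = 657931/16921320047270166528000000.

657931/16921320047270166528000000


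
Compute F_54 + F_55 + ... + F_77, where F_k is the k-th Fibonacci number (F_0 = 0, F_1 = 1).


Use the identity sum_{k=0}^{N} F_k = F_{N+2} - 1 (which follows from F_{k+2} - F_{k+1} = F_k). Then
sum_{k=54}^{77} F_k = (F_{79} - 1) - (F_{55} - 1) = F_{79} - F_{55}.
Computing: F_{79} = 14472334024676221, F_{55} = 139583862445, so
Sum = 14472334024676221 - 139583862445 = 14472194440813776.

14472194440813776


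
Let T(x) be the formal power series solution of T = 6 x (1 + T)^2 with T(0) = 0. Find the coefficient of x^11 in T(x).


Apply the Lagrange inversion formula: if T = 6 x * phi(T) with phi(t) = (1 + t)^2, then [x^n] T = 6^n * (1/n) [t^(n-1)] phi(t)^n = 6^n * (1/n) [t^(n-1)] (1 + t)^(2n) = 6^n * (1/n) C(2n, n-1).
Using the identity C(2n, n-1) = C(2n, n) * n / (n+1), the unscaled factor equals C(2n, n) / (n+1) = C_n, the n-th Catalan number.
For n = 11: C_11 = C(22, 11) / 12 = 705432/12 = 58786.
With the 6^11 = 362797056 factor, the coefficient is 362797056 * 58786 = 21327387734016.

21327387734016


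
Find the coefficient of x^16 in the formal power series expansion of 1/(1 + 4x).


Write 1/(1 + c x) = 1/(1 - (-c) x) and apply the geometric-series identity
1/(1 - y) = sum_{k>=0} y^k to get 1/(1 + c x) = sum_{k>=0} (-c)^k x^k.
So the coefficient of x^k is (-c)^k = (-1)^k * c^k.
Here c = 4 and k = 16:
(-4)^16 = 1 * 4294967296 = 4294967296

4294967296


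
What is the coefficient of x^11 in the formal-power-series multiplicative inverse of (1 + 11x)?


The inverse is 1/(1 + 11x). Apply the geometric identity 1/(1 - y) = sum_{k>=0} y^k with y = -11x:
1/(1 + 11x) = sum_{k>=0} (-11)^k x^k.
So the coefficient of x^11 is (-11)^11 = -285311670611.

-285311670611


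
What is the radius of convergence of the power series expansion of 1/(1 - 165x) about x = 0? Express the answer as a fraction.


Expanding 1/(1 - 165x) = sum_{k>=0} 165^k x^k, the series converges when |165x| < 1, i.e., |x| < 1/165.
So the radius of convergence is 1/165 = 1/165.

1/165


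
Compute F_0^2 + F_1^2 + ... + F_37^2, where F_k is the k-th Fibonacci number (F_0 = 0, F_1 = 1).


There is a standard identity sum_{k=0}^{N} F_k^2 = F_N * F_{N+1} (proved inductively from the telescoping relation F_k^2 = F_k F_{k+1} - F_{k-1} F_k). Then
sum_{k=0}^{37} F_k^2 = F_37 F_38 - F_0 F_0.
Computing: F_37 = 24157817, F_38 = 39088169.
Sum = 24157817 * 39088169 = 944284833567073.

944284833567073


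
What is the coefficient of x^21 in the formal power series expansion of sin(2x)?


The Maclaurin series is sin(t) = sum_{k>=0} (-1)^k t^(2k+1) / (2k+1)!, so substituting t = 2x, only odd powers of x are nonzero, with coefficient of x^(2k+1) equal to (-1)^k 2^(2k+1) / (2k+1)!.
Write 21 = 2*10 + 1, giving the coefficient (-1)^10 * 2^21 / 21! = 2097152/51090942171709440000 = 8/194896477400625.

8/194896477400625


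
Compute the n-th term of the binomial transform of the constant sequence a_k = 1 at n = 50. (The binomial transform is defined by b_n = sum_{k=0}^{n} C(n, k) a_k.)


With a_k = 1 for all k, b_n = sum_{k=0}^{n} C(n, k) = 2^n by the binomial theorem.
For n = 50: 2^50 = 1125899906842624.

1125899906842624


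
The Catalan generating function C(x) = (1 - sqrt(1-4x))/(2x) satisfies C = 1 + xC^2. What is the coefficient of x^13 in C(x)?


Substituting x -> x scales the n-th coefficient by 1, so [x^13] C(x) = C_13.
C_13 = C(2*13, 13)/(14) = 10400600/14 = 742900.
= 742900.

742900


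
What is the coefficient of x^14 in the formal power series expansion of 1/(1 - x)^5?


The expansion 1/(1 - x)^r = sum_{k>=0} C(k + r - 1, r - 1) x^k follows from the multiset / negative-binomial theorem (or from repeated differentiation of the geometric series).
For r = 5 and k = 14:
C(18, 4) = 6402373705728000 / (24 * 87178291200) = 3060.

3060


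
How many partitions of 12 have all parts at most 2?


Using the generating function (1-x)^(-1)(1-x^2)^(-1),
the coefficient of x^12 counts these restricted partitions.
Result = 7

7


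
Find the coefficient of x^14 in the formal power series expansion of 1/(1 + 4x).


Write 1/(1 + c x) = 1/(1 - (-c) x) and apply the geometric-series identity
1/(1 - y) = sum_{k>=0} y^k to get 1/(1 + c x) = sum_{k>=0} (-c)^k x^k.
So the coefficient of x^k is (-c)^k = (-1)^k * c^k.
Here c = 4 and k = 14:
(-4)^14 = 1 * 268435456 = 268435456

268435456


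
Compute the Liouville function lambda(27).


The Liouville function is lambda(k) = (-1)^Omega(k), where Omega(k) counts the prime factors of k with multiplicity.
Factoring: 27 = 3 * 3 * 3, so Omega(27) = 3.
lambda(27) = (-1)^3 = -1.

-1


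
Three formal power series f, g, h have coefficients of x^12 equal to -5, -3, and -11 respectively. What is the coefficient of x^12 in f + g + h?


Series addition is componentwise:
-5 + -3 + -11
= -19

-19


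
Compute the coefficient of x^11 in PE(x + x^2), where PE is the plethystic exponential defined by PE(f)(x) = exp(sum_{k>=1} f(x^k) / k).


With f(x) = x + x^2, the exponent is sum_{k>=1} (x^k + x^(2k)) / k = -ln(1 - x) - ln(1 - x^2). Exponentiating:
PE(x + x^2) = 1 / ((1 - x)(1 - x^2)).
This is the generating function for partitions of n into parts of size 1 or 2. The number of 2's can be any j in 0..5, and the rest are 1's, so
[x^11] = floor(11/2) + 1 = 6.

6


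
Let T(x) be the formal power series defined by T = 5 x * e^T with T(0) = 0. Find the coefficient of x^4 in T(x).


Apply the Lagrange inversion formula: if T = 5 x * phi(T) with phi(t) = e^t, then
[x^n] T = 5^n * (1/n) [t^(n-1)] phi(t)^n = 5^n * (1/n) [t^(n-1)] e^(n t) = 5^n * (1/n) * n^(n-1) / (n-1)! = 5^n * n^(n-1) / n!.
When c = 1 this is the Cayley count of rooted labeled trees on n vertices, divided by n!.
For n = 4: 5^4 * 4^3 / 4! = 625 * 64/24 = 5000/3.

5000/3


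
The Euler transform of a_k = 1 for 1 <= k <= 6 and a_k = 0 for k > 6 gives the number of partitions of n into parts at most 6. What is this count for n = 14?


Partitions of 14 into parts at most 6:
Using generating function (1-x)^(-1)(1-x^2)^(-1)...(1-x^6)^(-1),
the coefficient of x^14 = 90

90


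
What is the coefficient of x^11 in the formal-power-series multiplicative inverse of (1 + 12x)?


The inverse is 1/(1 + 12x). Apply the geometric identity 1/(1 - y) = sum_{k>=0} y^k with y = -12x:
1/(1 + 12x) = sum_{k>=0} (-12)^k x^k.
So the coefficient of x^11 is (-12)^11 = -743008370688.

-743008370688


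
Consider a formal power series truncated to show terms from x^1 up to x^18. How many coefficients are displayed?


From x^1 to x^18 inclusive, the count is 18 - 1 + 1 = 18.

18


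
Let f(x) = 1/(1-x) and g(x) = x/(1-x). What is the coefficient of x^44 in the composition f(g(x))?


First simplify the composition: f(g(x)) = 1/(1 - x/(1-x)) = (1-x)/((1-x) - x) = (1-x)/(1-2x).
Now extract the coefficient. Write (1-x)/(1-2x) = 1/(1-2x) - x/(1-2x).
The coefficient of x^n in 1/(1-2x) is 2^n, and in x/(1-2x) is 2^(n-1) (for n >= 1).
So the coefficient of x^44 is 2^44 - 2^43 = 17592186044416 - 8796093022208 = 8796093022208.

8796093022208


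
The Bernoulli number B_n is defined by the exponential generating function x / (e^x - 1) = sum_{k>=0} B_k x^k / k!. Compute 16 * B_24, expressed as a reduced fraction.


Bernoulli numbers can also be computed recursively via B_0 = 1 and sum_{j=0}^{m} C(m+1, j) B_j = 0 for m >= 1. Odd-index Bernoulli numbers vanish for k >= 3.
Computing B_24 = -236364091/2730, so 16 * B_24 = 16 * -236364091/2730 = -1890912728/1365.

-1890912728/1365


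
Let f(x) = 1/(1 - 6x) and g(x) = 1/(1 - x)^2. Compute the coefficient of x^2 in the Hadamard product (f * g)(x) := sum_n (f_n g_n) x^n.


f has coefficients f_k = 6^k. For g = 1/(1 - x)^2 the coefficient is g_k = C(k + 1, 1) = k + 1. The Hadamard coefficient is (f * g)_k = 6^k * (k + 1).
For k = 2: 6^2 * 3 = 36 * 3 = 108.

108


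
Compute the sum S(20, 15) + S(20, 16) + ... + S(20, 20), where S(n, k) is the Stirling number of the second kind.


By definition, S(n, k) counts partitions of an n-set into exactly k nonempty blocks.
Computing row n = 20 for k = 15..20:
S(20, k): 452329200, 22350954, 741285, 15675, 190, 1
Sum = 475437305.

475437305


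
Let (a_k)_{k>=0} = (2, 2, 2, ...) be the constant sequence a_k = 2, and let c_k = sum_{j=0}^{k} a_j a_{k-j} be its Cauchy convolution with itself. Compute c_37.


Since a_j = 2 for all j >= 0, the convolution sum becomes
c_k = sum_{j=0}^{k} 2 * 2 = 4 * (k + 1).
Equivalently, the generating function of (a_k) is 2/(1 - x) and its square is 4/(1 - x)^2 = sum_{k>=0} 4(k + 1) x^k.
For k = 37: 4 * 38 = 152.

152


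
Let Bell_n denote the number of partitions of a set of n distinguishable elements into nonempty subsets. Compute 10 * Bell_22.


Bell_22 can be computed from the Bell triangle or from Dobinski's identity Bell_n = (1/e) * sum_{k>=0} k^n / k!.
Computing Bell_22 = 4506715738447323.
Then 10 * 4506715738447323 = 45067157384473230.

45067157384473230


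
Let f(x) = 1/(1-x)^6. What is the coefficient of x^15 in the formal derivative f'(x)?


Differentiate: d/dx [ 1/(1-x)^r ] = r / (1-x)^(r+1).
Here r = 6, so f'(x) = 6 / (1-x)^7.
The expansion of 1/(1-x)^(r+1) has coefficient of x^n equal to C(n+r, r).
So the coefficient of x^15 in f'(x) is
6 * C(21, 6) = 6 * 54264 = 325584

325584


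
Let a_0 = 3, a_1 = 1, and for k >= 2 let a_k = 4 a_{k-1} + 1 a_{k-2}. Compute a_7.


Iterating the recurrence forward:
a_0 = 3
a_1 = 1
a_2 = 4*1 + 1*3 = 7
a_3 = 4*7 + 1*1 = 29
a_4 = 4*29 + 1*7 = 123
a_5 = 4*123 + 1*29 = 521
a_6 = 4*521 + 1*123 = 2207
a_7 = 4*2207 + 1*521 = 9349
So a_7 = 9349.

9349


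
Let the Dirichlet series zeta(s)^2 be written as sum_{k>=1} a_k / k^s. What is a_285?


The Dirichlet convolution of the constant function 1 with itself gives (1 * 1)(k) = sum_{d | k} 1 = d(k), the number of positive divisors of k.
Since zeta(s) = sum_{k>=1} 1/k^s, we have zeta(s)^2 = sum_{k>=1} d(k)/k^s, so a_k = d(k).
For k = 285: the divisors are 1, 3, 5, 15, 19, 57, 95, 285.
Count = 8.

8


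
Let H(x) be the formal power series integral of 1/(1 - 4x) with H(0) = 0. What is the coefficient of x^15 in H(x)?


1/(1 - 4x) = sum_{k>=0} 4^k x^k. Integrating termwise with H(0) = 0:
H(x) = sum_{k>=0} 4^k x^(k+1) / (k+1) = sum_{m>=1} 4^(m-1) x^m / m.
For m = 15: 4^14/15 = 268435456/15 = 268435456/15.

268435456/15


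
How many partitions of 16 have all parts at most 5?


Using the generating function (1-x)^(-1)(1-x^2)^(-1)...(1-x^5)^(-1),
the coefficient of x^16 counts these restricted partitions.
Result = 101

101


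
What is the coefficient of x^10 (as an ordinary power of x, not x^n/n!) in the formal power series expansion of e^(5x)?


The exponential series is e^y = sum_{k>=0} y^k / k!. Substituting y = 5x gives
e^(5x) = sum_{k>=0} 5^k x^k / k!.
So the coefficient of x^n is a^n/n! with a = 5, n = 10:
5^10 / 10! = 9765625/3628800 = 390625/145152

390625/145152


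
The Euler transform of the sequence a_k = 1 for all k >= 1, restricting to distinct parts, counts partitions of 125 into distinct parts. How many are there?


Partitions of 125 into distinct parts can be computed via generating function.
Product (1+x)(1+x^2)(1+x^3)...
The coefficient of x^125 = 3207086

3207086


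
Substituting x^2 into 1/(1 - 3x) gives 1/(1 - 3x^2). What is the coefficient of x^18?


The coefficient of x^(2m) in 1/(1 - 3x^2) is 3^m.
With n = 18 = 2*9, the coefficient is 3^9 = 19683.

19683


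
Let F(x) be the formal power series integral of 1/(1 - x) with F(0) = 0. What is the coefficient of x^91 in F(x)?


1/(1 - x) = sum_{k>=0} x^k. Integrating termwise and using F(0) = 0 gives
F(x) = sum_{k>=0} x^(k+1) / (k+1) = sum_{m>=1} x^m / m = -ln(1 - x).
So the coefficient of x^91 is 1/91 = 1/91.

1/91


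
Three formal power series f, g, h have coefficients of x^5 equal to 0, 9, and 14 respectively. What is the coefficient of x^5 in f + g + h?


Series addition is componentwise:
0 + 9 + 14
= 23

23


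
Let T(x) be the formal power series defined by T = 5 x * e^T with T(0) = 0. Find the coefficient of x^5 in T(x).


Apply the Lagrange inversion formula: if T = 5 x * phi(T) with phi(t) = e^t, then
[x^n] T = 5^n * (1/n) [t^(n-1)] phi(t)^n = 5^n * (1/n) [t^(n-1)] e^(n t) = 5^n * (1/n) * n^(n-1) / (n-1)! = 5^n * n^(n-1) / n!.
When c = 1 this is the Cayley count of rooted labeled trees on n vertices, divided by n!.
For n = 5: 5^5 * 5^4 / 5! = 3125 * 625/120 = 390625/24.

390625/24


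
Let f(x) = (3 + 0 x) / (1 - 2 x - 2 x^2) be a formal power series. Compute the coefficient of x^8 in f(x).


Write f(x) = sum_{k>=0} a_k x^k. Multiplying both sides by 1 - 2 x - 2 x^2 gives
(1 - 2 x - 2 x^2) sum_{k>=0} a_k x^k = 3 + 0 x.
Matching coefficients:
 x^0: a_0 = 3
 x^1: a_1 - 2 a_0 = 0  =>  a_1 = 2*3 + 0 = 6
 x^k (k >= 2): a_k = 2 a_{k-1} + 2 a_{k-2}.
Iterating: a_2 = 18, a_3 = 48, a_4 = 132, a_5 = 360, a_6 = 984, a_7 = 2688, a_8 = 7344.
So the coefficient of x^8 is 7344.

7344


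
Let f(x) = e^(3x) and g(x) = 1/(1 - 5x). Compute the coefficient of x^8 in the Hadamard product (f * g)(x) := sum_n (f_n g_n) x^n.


Expanding: f_k = 3^k/k! (from e^(3x)) and g_k = 5^k (from 1/(1 - 5x)). So the Hadamard coefficient (f * g)_k = 3^k 5^k / k! = (15)^k / k!.
For k = 8: 15^8/8! = 2562890625/40320 = 56953125/896.

56953125/896


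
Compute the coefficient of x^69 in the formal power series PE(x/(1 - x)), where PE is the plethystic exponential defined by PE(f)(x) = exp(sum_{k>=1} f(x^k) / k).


For f(x) = x/(1 - x) we have
sum_{k>=1} f(x^k) / k = sum_{k>=1} (1/k) * x^k / (1 - x^k) = sum_{k, m >= 1} x^(k m) / k,
which after exponentiating simplifies to
PE(x/(1 - x)) = prod_{k>=1} 1 / (1 - x^k).
This is the generating function for the partition function p(n), so the coefficient of x^69 is p(69).
Computing p(69) by dynamic programming over parts 1, 2, ..., 69: p(69) = 3554345.

3554345


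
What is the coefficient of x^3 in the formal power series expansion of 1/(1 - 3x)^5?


The general identity 1/(1 - c x)^r = sum_{k>=0} c^k C(k + r - 1, r - 1) x^k follows by substituting y = c x into 1/(1 - y)^r = sum_{k>=0} C(k + r - 1, r - 1) y^k.
For c = 3, r = 5, k = 3:
3^3 * C(7, 4) = 27 * 35 = 945.

945


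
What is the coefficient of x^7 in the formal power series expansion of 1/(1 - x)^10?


The negative binomial / multiset identity is
1/(1 - x)^r = sum_{k>=0} C(k + r - 1, r - 1) x^k.
Here r = 10 and k = 7, so the coefficient is
C(7 + 9, 9) = C(16, 9)
= 11440

11440


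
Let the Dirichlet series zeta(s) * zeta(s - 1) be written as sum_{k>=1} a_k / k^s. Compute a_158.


Convolution gives a_k = sum_{d | k} d * 1 = sum_{d | k} d = sigma(k), the sum of positive divisors of k.
For k = 158, the divisors are 1, 2, 79, 158, so
sigma(158) = 1 + 2 + 79 + 158 = 240.

240


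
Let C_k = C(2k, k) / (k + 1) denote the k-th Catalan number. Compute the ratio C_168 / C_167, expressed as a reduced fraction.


Using C_k = (2k)! / (k! (k+1)!), the ratio C_{k+1}/C_k simplifies to
C_{k+1}/C_k = [(2k+2)! / ((k+1)! (k+2)!)] * [k! (k+1)! / (2k)!]
 = (2k+2)(2k+1) / ((k+1)(k+2)) = 2(2k+1) / (k+2).
For k = 167: 2(2*167 + 1) / (167 + 2) = 670/169 = 670/169.

670/169


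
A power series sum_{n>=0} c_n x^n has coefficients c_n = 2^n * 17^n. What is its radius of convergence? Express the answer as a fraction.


By the root test (Cauchy-Hadamard), the radius is R = 1 / limsup_n |c_n|^(1/n).
Here |c_n|^(1/n) = (2^n * 17^n)^(1/n) = 2 * 17 = 34 for all n.
So R = 1/34 = 1/34.

1/34


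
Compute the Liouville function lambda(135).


The Liouville function is lambda(k) = (-1)^Omega(k), where Omega(k) counts the prime factors of k with multiplicity.
Factoring: 135 = 3 * 3 * 3 * 5, so Omega(135) = 4.
lambda(135) = (-1)^4 = 1.

1


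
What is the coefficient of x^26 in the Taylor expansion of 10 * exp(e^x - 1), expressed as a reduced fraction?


exp(e^x - 1) = sum_{k>=0} Bell_k x^k / k!, where Bell_k is the k-th Bell number.
So the coefficient of x^26 is 10 * Bell_26 / 26!.
Computing: Bell_26 = 49631246523618756274 and 26! = 403291461126605635584000000, giving
10 * 49631246523618756274/403291461126605635584000000 = 1459742544812316361/1186151356254722457600000.

1459742544812316361/1186151356254722457600000


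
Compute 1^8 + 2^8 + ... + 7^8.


This power sum has a closed form given by Faulhaber's formula
sum_{k=1}^{m} k^p = (1 / (p + 1)) * sum_{j=0}^{p} C(p + 1, j) B_j m^(p + 1 - j),
but for small m direct computation is fastest:
1 + 256 + 6561 + 65536 + 390625 + 1679616 + 5764801 = 7907396.

7907396


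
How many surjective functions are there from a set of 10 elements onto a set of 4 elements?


By inclusion-exclusion on which target elements are missed, the number of surjections from an n-set onto a k-set is
surj(n, k) = sum_{j=0}^{k} (-1)^j C(k, j) (k - j)^n.
Equivalently surj(n, k) = k! * S(n, k), where S(n, k) is the Stirling number of the second kind.
For n = 10, k = 4:
S(10, 4) = 34105, so
surj = 4! * 34105 = 24 * 34105 = 818520.

818520


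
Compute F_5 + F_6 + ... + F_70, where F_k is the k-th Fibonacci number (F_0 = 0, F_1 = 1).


Use the identity sum_{k=0}^{N} F_k = F_{N+2} - 1 (which follows from F_{k+2} - F_{k+1} = F_k). Then
sum_{k=5}^{70} F_k = (F_{72} - 1) - (F_{6} - 1) = F_{72} - F_{6}.
Computing: F_{72} = 498454011879264, F_{6} = 8, so
Sum = 498454011879264 - 8 = 498454011879256.

498454011879256


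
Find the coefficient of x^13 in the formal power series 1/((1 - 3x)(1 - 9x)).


By partial fractions or Cauchy convolution:
The coefficient equals sum_{k=0}^{13} 3^k * 9^(13-k).
= 3812797945332

3812797945332


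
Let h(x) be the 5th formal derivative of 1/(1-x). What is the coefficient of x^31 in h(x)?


Differentiating 5 times: d^5/dx^5 [1/(1-x)] = 5!/(1-x)^6.
The expansion 1/(1-x)^6 = sum_{k>=0} C(k+5, 5) x^k, so the coefficient of x^n in 5!/(1-x)^6 is 5! * C(n+5, 5).
For n = 31: 120 * C(36, 5) = 120 * 376992 = 45239040

45239040


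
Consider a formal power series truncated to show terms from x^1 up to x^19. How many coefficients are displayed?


From x^1 to x^19 inclusive, the count is 19 - 1 + 1 = 19.

19


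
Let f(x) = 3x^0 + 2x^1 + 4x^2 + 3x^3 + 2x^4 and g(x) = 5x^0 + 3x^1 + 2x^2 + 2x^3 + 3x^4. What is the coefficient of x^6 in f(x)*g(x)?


Cauchy product at x^6:
4*3 + 3*2 + 2*2
= 22

22


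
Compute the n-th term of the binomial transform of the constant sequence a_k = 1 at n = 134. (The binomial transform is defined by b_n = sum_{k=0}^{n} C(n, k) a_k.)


With a_k = 1 for all k, b_n = sum_{k=0}^{n} C(n, k) = 2^n by the binomial theorem.
For n = 134: 2^134 = 21778071482940061661655974875633165533184.

21778071482940061661655974875633165533184


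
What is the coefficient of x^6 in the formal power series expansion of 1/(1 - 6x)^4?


The general identity 1/(1 - c x)^r = sum_{k>=0} c^k C(k + r - 1, r - 1) x^k follows by substituting y = c x into 1/(1 - y)^r = sum_{k>=0} C(k + r - 1, r - 1) y^k.
For c = 6, r = 4, k = 6:
6^6 * C(9, 3) = 46656 * 84 = 3919104.

3919104


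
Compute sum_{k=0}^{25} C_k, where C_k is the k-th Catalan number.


C_0 through C_25: 1, 1, 2, 5, 14, 42, 132, 429, 1430, 4862, 16796, 58786, 208012, 742900, 2674440, 9694845, 35357670, 129644790, 477638700, 1767263190, 6564120420, 24466267020, 91482563640, 343059613650, 1289904147324, 4861946401452
Sum = 1 + 1 + 2 + 5 + 14 + 42 + 132 + 429 + 1430 + 4862 + 16796 + 58786 + 208012 + 742900 + 2674440 + 9694845 + 35357670 + 129644790 + 477638700 + 1767263190 + 6564120420 + 24466267020 + 91482563640 + 343059613650 + 1289904147324 + 4861946401452
= 6619846420553

6619846420553


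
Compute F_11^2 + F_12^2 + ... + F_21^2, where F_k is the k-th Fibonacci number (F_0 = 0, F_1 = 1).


There is a standard identity sum_{k=0}^{N} F_k^2 = F_N * F_{N+1} (proved inductively from the telescoping relation F_k^2 = F_k F_{k+1} - F_{k-1} F_k). Then
sum_{k=11}^{21} F_k^2 = F_21 F_22 - F_10 F_11.
Computing: F_21 = 10946, F_22 = 17711, F_10 = 55, F_11 = 89.
Sum = 10946 * 17711 - 55 * 89 = 193859711.

193859711


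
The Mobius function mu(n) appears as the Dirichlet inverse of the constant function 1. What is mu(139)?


139 = 139 (all distinct primes).
mu(139) = (-1)^1 = -1

-1


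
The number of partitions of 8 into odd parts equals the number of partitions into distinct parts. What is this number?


Computing partitions of 8 into odd parts (1, 3, 5, ...):
Using the generating function prod_{k>=0} 1/(1-x^(2k+1)),
the count is 6

6


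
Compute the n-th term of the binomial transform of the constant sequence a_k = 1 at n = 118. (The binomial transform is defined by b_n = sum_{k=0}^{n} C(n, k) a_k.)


With a_k = 1 for all k, b_n = sum_{k=0}^{n} C(n, k) = 2^n by the binomial theorem.
For n = 118: 2^118 = 332306998946228968225951765070086144.

332306998946228968225951765070086144


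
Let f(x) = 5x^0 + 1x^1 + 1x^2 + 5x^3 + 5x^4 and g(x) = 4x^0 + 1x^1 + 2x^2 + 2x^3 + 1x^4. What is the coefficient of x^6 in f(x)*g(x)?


Cauchy product at x^6:
1*1 + 5*2 + 5*2
= 21

21


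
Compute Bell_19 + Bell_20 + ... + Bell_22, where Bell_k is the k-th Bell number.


Recall Bell_k counts set partitions of a k-set (with Bell_0 = 1 by convention).
Bell_19 through Bell_22: 5832742205057, 51724158235372, 474869816156751, 4506715738447323
Sum = 5832742205057 + 51724158235372 + 474869816156751 + 4506715738447323 = 5039142455044503.

5039142455044503


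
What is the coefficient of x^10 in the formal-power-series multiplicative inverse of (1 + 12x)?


The inverse is 1/(1 + 12x). Apply the geometric identity 1/(1 - y) = sum_{k>=0} y^k with y = -12x:
1/(1 + 12x) = sum_{k>=0} (-12)^k x^k.
So the coefficient of x^10 is (-12)^10 = 61917364224.

61917364224


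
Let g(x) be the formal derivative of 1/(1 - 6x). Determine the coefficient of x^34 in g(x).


Differentiate termwise: d/dx sum_{k>=0} 6^k x^k = sum_{k>=1} k 6^k x^(k-1) = sum_{j>=0} (j+1) 6^(j+1) x^j.
Equivalently, d/dx [1/(1 - 6x)] = 6/(1 - 6x)^2.
For j = 34: 35 * 6^35 = 35 * 1719070799748422591028658176 = 60167477991194790686003036160.

60167477991194790686003036160


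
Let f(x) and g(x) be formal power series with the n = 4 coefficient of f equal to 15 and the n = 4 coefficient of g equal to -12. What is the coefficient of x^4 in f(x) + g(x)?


Addition of formal power series is termwise.
The coefficient of x^4 in f + g = 15 + -12
= 3

3


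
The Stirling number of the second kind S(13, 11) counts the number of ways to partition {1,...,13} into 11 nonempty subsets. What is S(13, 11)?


Using the explicit formula S(n,k) = (1/k!) sum_{j=0}^{k} (-1)^(k-j) C(k,j) j^n:
S(13, 11) = 2431
Equivalently, S(n,k) is n! times the coefficient of x^n in the EGF (e^x - 1)^k / k!.

2431


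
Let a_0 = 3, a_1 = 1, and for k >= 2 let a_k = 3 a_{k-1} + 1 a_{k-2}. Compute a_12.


Iterating the recurrence forward:
a_0 = 3
a_1 = 1
a_2 = 3*1 + 1*3 = 6
a_3 = 3*6 + 1*1 = 19
a_4 = 3*19 + 1*6 = 63
a_5 = 3*63 + 1*19 = 208
a_6 = 3*208 + 1*63 = 687
a_7 = 3*687 + 1*208 = 2269
a_8 = 3*2269 + 1*687 = 7494
a_9 = 3*7494 + 1*2269 = 24751
a_10 = 3*24751 + 1*7494 = 81747
a_11 = 3*81747 + 1*24751 = 269992
a_12 = 3*269992 + 1*81747 = 891723
So a_12 = 891723.

891723


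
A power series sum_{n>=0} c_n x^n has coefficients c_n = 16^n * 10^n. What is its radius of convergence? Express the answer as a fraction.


By the root test (Cauchy-Hadamard), the radius is R = 1 / limsup_n |c_n|^(1/n).
Here |c_n|^(1/n) = (16^n * 10^n)^(1/n) = 16 * 10 = 160 for all n.
So R = 1/160 = 1/160.

1/160


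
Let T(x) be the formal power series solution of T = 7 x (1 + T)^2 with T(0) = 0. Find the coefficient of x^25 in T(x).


Apply the Lagrange inversion formula: if T = 7 x * phi(T) with phi(t) = (1 + t)^2, then [x^n] T = 7^n * (1/n) [t^(n-1)] phi(t)^n = 7^n * (1/n) [t^(n-1)] (1 + t)^(2n) = 7^n * (1/n) C(2n, n-1).
Using the identity C(2n, n-1) = C(2n, n) * n / (n+1), the unscaled factor equals C(2n, n) / (n+1) = C_n, the n-th Catalan number.
For n = 25: C_25 = C(50, 25) / 26 = 126410606437752/26 = 4861946401452.
With the 7^25 = 1341068619663964900807 factor, the coefficient is 1341068619663964900807 * 4861946401452 = 6520203749475414994957027780771764.

6520203749475414994957027780771764


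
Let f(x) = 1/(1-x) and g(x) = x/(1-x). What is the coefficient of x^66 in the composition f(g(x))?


First simplify the composition: f(g(x)) = 1/(1 - x/(1-x)) = (1-x)/((1-x) - x) = (1-x)/(1-2x).
Now extract the coefficient. Write (1-x)/(1-2x) = 1/(1-2x) - x/(1-2x).
The coefficient of x^n in 1/(1-2x) is 2^n, and in x/(1-2x) is 2^(n-1) (for n >= 1).
So the coefficient of x^66 is 2^66 - 2^65 = 73786976294838206464 - 36893488147419103232 = 36893488147419103232.

36893488147419103232


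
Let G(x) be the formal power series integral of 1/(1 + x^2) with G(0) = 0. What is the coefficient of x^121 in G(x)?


1/(1 + x^2) = sum_{j>=0} (-1)^j x^(2j). Integrating termwise with G(0) = 0:
G(x) = sum_{j>=0} (-1)^j x^(2j+1) / (2j+1) = arctan(x).
Only odd powers are nonzero. For x^121 write 121 = 2*60 + 1, giving
(-1)^60 / 121 = 1/121 = 1/121.

1/121


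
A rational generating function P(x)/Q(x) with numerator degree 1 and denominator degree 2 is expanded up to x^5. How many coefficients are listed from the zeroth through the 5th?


Expanding up to x^5 gives the coefficients for x^0, x^1, ..., x^5.
That is 5 + 1 = 6 coefficients in total.

6


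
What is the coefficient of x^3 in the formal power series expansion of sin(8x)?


The Maclaurin series is sin(t) = sum_{k>=0} (-1)^k t^(2k+1) / (2k+1)!, so substituting t = 8x, only odd powers of x are nonzero, with coefficient of x^(2k+1) equal to (-1)^k 8^(2k+1) / (2k+1)!.
Write 3 = 2*1 + 1, giving the coefficient (-1)^1 * 8^3 / 3! = -512/6 = -256/3.

-256/3


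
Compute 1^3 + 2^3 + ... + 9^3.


This power sum has a closed form given by Faulhaber's formula
sum_{k=1}^{m} k^p = (1 / (p + 1)) * sum_{j=0}^{p} C(p + 1, j) B_j m^(p + 1 - j),
but for small m direct computation is fastest:
1 + 8 + 27 + 64 + 125 + 216 + 343 + 512 + 729 = 2025.

2025


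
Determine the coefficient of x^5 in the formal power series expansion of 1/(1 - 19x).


The geometric series identity gives 1/(1 - c x) = sum_{k>=0} c^k x^k, so the coefficient of x^k is c^k.
Here c = 19 and k = 5.
Computing: 19^5 = 2476099

2476099


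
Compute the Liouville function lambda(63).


The Liouville function is lambda(k) = (-1)^Omega(k), where Omega(k) counts the prime factors of k with multiplicity.
Factoring: 63 = 3 * 3 * 7, so Omega(63) = 3.
lambda(63) = (-1)^3 = -1.

-1


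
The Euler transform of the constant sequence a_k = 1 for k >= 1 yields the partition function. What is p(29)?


The Euler transform converts the sequence a_k = 1 into the number of integer partitions.
Using the recurrence or dynamic programming:
p(29) = 4565

4565


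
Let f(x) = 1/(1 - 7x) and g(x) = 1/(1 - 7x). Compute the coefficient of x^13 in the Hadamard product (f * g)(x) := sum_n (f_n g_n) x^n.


f has coefficients f_k = 7^k and g has coefficients g_k = 7^k, so the Hadamard product has coefficient (f*g)_k = 7^k * 7^k = 49^k.
For k = 13: 49^13 = 9387480337647754305649.

9387480337647754305649


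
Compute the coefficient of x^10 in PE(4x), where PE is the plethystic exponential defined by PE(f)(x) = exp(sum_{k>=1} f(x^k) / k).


With f(x) = 4x, the exponent is sum_{k>=1} 4 x^k / k = 4 * (-ln(1 - x)). Exponentiating:
PE(4x) = exp(-4 ln(1 - x)) = 1/(1 - x)^4.
By the negative binomial expansion, [x^n] 1/(1 - x)^4 = C(n + 3, 3).
For n = 10: C(13, 3) = 286.

286


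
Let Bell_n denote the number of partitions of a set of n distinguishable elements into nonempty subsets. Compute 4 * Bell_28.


Bell_28 can be computed from the Bell triangle or from Dobinski's identity Bell_n = (1/e) * sum_{k>=0} k^n / k!.
Computing Bell_28 = 6160539404599934652455.
Then 4 * 6160539404599934652455 = 24642157618399738609820.

24642157618399738609820


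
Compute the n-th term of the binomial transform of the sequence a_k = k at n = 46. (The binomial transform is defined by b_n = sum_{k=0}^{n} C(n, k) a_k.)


With a_k = k, b_n = sum_{k=0}^{n} C(n, k) k. Using k * C(n, k) = n * C(n-1, k-1) gives b_n = n * sum_{k>=1} C(n-1, k-1) = n * 2^(n-1).
For n = 46: 46 * 2^45 = 46 * 35184372088832 = 1618481116086272.

1618481116086272


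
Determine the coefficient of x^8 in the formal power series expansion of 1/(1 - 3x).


The geometric series identity gives 1/(1 - c x) = sum_{k>=0} c^k x^k, so the coefficient of x^k is c^k.
Here c = 3 and k = 8.
Computing: 3^8 = 6561

6561
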